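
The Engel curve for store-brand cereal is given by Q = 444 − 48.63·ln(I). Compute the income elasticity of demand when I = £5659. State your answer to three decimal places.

-2.044

At I = 5659: Q = 23.788.
dQ/dI = -48.63/I = -0.00859339 at this income.
η = (dQ/dI)·(I/Q) = -0.00859339 × (5659/23.788) = -2.044.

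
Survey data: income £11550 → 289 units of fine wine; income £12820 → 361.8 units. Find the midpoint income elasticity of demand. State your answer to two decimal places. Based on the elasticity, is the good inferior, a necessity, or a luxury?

ΔQ = 361.8 − 289 = 72.8; midpoint Q̄ = (289 + 361.8)/2 = 325.4.
ΔI = 12820 − 11550 = 1270; midpoint Ī = (11550 + 12820)/2 = 12185.
η = (ΔQ/Q̄) ÷ (ΔI/Ī) = (72.8/325.4) ÷ (1270/12185) = 2.15.
η > 1 ⇒ luxury.

2.15 (luxury)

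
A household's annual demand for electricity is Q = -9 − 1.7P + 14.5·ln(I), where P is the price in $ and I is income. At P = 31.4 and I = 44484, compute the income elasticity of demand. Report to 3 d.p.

0.156

At P = 31.4, I = 44484: Q = 92.812.
Holding P constant, ∂Q/∂I = 14.5/I = 0.00032596.
η_I = (∂Q/∂I)·(I/Q) = 0.00032596 × (44484/92.812) = 0.156.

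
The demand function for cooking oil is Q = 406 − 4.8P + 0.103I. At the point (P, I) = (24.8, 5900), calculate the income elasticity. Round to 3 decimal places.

0.679

At P = 24.8, I = 5900: Q = 894.660.
Holding P constant, ∂Q/∂I = 0.103.
η_I = (∂Q/∂I)·(I/Q) = 0.103 × (5900/894.660) = 0.679.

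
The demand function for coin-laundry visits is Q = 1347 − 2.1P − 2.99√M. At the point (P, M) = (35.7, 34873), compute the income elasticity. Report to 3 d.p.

At P = 35.7, M = 34873: Q = 713.668.
Holding P constant, ∂Q/∂M = -2.99/(2√M) = -0.00800565.
η_M = (∂Q/∂M)·(M/Q) = -0.00800565 × (34873/713.668) = -0.391.

-0.391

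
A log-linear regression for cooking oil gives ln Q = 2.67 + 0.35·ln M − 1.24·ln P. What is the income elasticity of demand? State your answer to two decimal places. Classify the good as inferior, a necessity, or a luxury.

In a log-linear demand, the coefficient on ln M is the income elasticity.
So η = 0.35.
0 < η < 1 ⇒ necessity.

0.35 (necessity)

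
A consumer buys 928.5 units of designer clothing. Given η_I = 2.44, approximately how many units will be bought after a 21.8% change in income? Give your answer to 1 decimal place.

%ΔQ ≈ η × %ΔI = 2.44 × 21.8% = 53.192%.
New Q ≈ 928.5 × (1 + 0.53192) = 1422.4.

1422.4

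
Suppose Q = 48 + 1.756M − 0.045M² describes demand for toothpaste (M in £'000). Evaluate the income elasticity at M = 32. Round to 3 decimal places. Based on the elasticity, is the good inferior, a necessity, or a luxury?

At M = 32: Q = 58.1120.
dQ/dM = 1.756 − 0.09M = -1.12400.
η = (dQ/dM)·(M/Q) = -1.12400 × (32/58.1120) = -0.619.
η < 0 ⇒ inferior good.

-0.619 (inferior good)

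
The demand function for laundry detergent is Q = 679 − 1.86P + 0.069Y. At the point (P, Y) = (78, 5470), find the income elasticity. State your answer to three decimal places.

At P = 78, Y = 5470: Q = 911.350.
Holding P constant, ∂Q/∂Y = 0.069.
η_Y = (∂Q/∂Y)·(Y/Q) = 0.069 × (5470/911.350) = 0.414.

0.414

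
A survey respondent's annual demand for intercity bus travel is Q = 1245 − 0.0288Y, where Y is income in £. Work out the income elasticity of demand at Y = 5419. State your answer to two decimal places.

At Y = 5419: Q = 1088.933.
dQ/dY = −0.0288.
η = (dQ/dY)·(Y/Q) = -0.0288 × (5419/1088.933) = -0.14.

-0.14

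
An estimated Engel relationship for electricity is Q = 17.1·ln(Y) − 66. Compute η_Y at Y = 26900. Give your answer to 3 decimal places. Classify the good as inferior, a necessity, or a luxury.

0.158 (necessity)

At Y = 26900: Q = 108.418.
dQ/dY = 17.1/Y = 0.000635688 at this income.
η = (dQ/dY)·(Y/Q) = 0.000635688 × (26900/108.418) = 0.158.
Since 0 < η < 1, the good is a necessity.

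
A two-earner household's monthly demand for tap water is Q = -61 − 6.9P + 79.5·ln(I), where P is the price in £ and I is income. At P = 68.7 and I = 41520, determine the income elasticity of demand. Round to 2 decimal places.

At P = 68.7, I = 41520: Q = 310.367.
Holding P constant, ∂Q/∂I = 79.5/I = 0.00191474.
η_I = (∂Q/∂I)·(I/Q) = 0.00191474 × (41520/310.367) = 0.26.

0.26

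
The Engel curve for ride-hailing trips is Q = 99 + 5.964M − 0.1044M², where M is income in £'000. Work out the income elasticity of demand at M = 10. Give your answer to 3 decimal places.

At M = 10: Q = 148.2000.
dQ/dM = 5.964 − 0.2088M = 3.87600.
η = (dQ/dM)·(M/Q) = 3.87600 × (10/148.2000) = 0.262.

0.262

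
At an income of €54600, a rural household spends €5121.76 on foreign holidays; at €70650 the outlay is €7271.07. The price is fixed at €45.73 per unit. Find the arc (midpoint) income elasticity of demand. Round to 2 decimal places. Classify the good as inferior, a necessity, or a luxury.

With a constant price, Q₁ = 5121.76/45.73 = 112.000 and Q₂ = 7271.07/45.73 = 159.000 (equivalently, work directly with expenditure since P cancels).
Midpoint %ΔQ = (7271.07 − 5121.76)/6196.42 = 0.34686; midpoint %ΔI = (70650 − 54600)/62625 = 0.25629.
η = 0.34686 / 0.25629 = 1.35.
η > 1 ⇒ luxury.

1.35 (luxury)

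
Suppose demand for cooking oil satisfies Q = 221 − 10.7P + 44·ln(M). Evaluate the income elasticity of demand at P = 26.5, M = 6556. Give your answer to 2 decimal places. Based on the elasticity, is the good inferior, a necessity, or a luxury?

At P = 26.5, M = 6556: Q = 324.128.
Holding P constant, ∂Q/∂M = 44/M = 0.00671141.
η_M = (∂Q/∂M)·(M/Q) = 0.00671141 × (6556/324.128) = 0.14.
Since 0 < η < 1, this is a necessity.

0.14 (necessity)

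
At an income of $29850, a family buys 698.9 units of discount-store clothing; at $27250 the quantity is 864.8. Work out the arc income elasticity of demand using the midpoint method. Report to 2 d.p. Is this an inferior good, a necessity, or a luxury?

ΔQ = 864.8 − 698.9 = 165.9; midpoint Q̄ = (698.9 + 864.8)/2 = 781.85.
ΔI = 27250 − 29850 = -2600; midpoint Ī = (29850 + 27250)/2 = 28550.
η = (ΔQ/Q̄) ÷ (ΔI/Ī) = (165.9/781.85) ÷ (-2600/28550) = -2.33.
η < 0 ⇒ inferior good.

-2.33 (inferior good)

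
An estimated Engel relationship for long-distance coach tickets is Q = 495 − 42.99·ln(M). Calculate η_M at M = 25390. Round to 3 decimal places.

-0.729

At M = 25390: Q = 58.991.
dQ/dM = -42.99/M = -0.00169319 at this income.
η = (dQ/dM)·(M/Q) = -0.00169319 × (25390/58.991) = -0.729.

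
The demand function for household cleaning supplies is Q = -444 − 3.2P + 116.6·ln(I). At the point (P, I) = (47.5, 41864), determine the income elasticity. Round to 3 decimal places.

0.181

At P = 47.5, I = 41864: Q = 644.878.
Holding P constant, ∂Q/∂I = 116.6/I = 0.00278521.
η_I = (∂Q/∂I)·(I/Q) = 0.00278521 × (41864/644.878) = 0.181.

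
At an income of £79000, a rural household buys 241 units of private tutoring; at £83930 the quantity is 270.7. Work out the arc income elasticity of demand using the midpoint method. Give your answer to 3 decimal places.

ΔQ = 270.7 − 241 = 29.7; midpoint Q̄ = (241 + 270.7)/2 = 255.85.
ΔI = 83930 − 79000 = 4930; midpoint Ī = (79000 + 83930)/2 = 81465.
η = (ΔQ/Q̄) ÷ (ΔI/Ī) = (29.7/255.85) ÷ (4930/81465) = 1.918.

1.918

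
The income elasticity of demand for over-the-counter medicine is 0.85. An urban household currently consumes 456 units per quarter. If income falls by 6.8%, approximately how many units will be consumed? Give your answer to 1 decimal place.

429.6

%ΔQ ≈ η × %ΔI = 0.85 × (-6.8%) = -5.78%.
New Q ≈ 456 × (1 − 0.0578) = 429.6.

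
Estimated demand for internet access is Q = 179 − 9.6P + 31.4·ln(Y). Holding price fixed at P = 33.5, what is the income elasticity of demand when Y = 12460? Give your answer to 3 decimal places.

0.205

At P = 33.5, Y = 12460: Q = 153.511.
Holding P constant, ∂Q/∂Y = 31.4/Y = 0.00252006.
η_Y = (∂Q/∂Y)·(Y/Q) = 0.00252006 × (12460/153.511) = 0.205.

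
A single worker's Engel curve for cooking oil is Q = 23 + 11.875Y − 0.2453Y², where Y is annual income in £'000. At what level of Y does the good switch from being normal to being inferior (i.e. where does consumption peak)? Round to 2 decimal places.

dQ/dY = 11.875 − 0.4906Y.
The good is inferior where dQ/dY < 0. Setting dQ/dY = 0 gives Y = 11.875 / 0.4906 = 24.21.

24.21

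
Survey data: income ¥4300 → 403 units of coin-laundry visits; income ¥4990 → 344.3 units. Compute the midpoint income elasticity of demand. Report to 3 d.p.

ΔQ = 344.3 − 403 = -58.7; midpoint Q̄ = (403 + 344.3)/2 = 373.65.
ΔI = 4990 − 4300 = 690; midpoint Ī = (4300 + 4990)/2 = 4645.
η = (ΔQ/Q̄) ÷ (ΔI/Ī) = (-58.7/373.65) ÷ (690/4645) = -1.058.

-1.058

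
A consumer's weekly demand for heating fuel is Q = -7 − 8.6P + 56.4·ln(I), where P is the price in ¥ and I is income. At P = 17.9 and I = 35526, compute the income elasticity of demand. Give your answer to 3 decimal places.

0.131

At P = 17.9, I = 35526: Q = 430.020.
Holding P constant, ∂Q/∂I = 56.4/I = 0.00158757.
η_I = (∂Q/∂I)·(I/Q) = 0.00158757 × (35526/430.020) = 0.131.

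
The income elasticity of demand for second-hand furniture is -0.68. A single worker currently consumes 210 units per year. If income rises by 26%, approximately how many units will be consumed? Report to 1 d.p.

172.9

%ΔQ ≈ η × %ΔI = -0.68 × 26% = -17.68%.
New Q ≈ 210 × (1 − 0.1768) = 172.9.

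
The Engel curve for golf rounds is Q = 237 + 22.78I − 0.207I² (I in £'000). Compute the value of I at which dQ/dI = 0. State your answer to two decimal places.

dQ/dI = 22.78 − 0.414I.
The good is inferior where dQ/dI < 0. Setting dQ/dI = 0 gives I = 22.78 / 0.414 = 55.02.

55.02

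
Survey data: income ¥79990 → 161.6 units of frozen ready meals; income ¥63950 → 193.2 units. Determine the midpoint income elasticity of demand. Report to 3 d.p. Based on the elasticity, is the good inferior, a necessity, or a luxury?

-0.799 (inferior good)

ΔQ = 193.2 − 161.6 = 31.6; midpoint Q̄ = (161.6 + 193.2)/2 = 177.4.
ΔI = 63950 − 79990 = -16040; midpoint Ī = (79990 + 63950)/2 = 71970.
η = (ΔQ/Q̄) ÷ (ΔI/Ī) = (31.6/177.4) ÷ (-16040/71970) = -0.799.
η < 0 ⇒ inferior good.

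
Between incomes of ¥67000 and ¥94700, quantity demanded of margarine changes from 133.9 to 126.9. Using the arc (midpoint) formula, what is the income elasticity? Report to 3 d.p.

ΔQ = 126.9 − 133.9 = -7; midpoint Q̄ = (133.9 + 126.9)/2 = 130.4.
ΔI = 94700 − 67000 = 27700; midpoint Ī = (67000 + 94700)/2 = 80850.
η = (ΔQ/Q̄) ÷ (ΔI/Ī) = (-7/130.4) ÷ (27700/80850) = -0.157.

-0.157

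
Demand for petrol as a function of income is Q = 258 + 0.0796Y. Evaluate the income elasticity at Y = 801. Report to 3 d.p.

0.198

At Y = 801: Q = 321.760.
dQ/dY = 0.0796.
η = (dQ/dY)·(Y/Q) = 0.0796 × (801/321.760) = 0.198.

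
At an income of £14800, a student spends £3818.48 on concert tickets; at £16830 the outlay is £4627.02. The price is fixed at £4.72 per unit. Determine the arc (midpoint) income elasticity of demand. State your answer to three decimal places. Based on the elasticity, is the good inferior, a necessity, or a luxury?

With a constant price, Q₁ = 3818.48/4.72 = 809.000 and Q₂ = 4627.02/4.72 = 980.301 (equivalently, work directly with expenditure since P cancels).
Midpoint %ΔQ = (4627.02 − 3818.48)/4222.75 = 0.19147; midpoint %ΔI = (16830 − 14800)/15815 = 0.12836.
η = 0.19147 / 0.12836 = 1.492.
η > 1 ⇒ luxury.

1.492 (luxury)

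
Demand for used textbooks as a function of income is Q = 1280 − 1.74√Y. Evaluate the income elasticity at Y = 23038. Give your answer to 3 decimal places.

At Y = 23038: Q = 1015.898.
dQ/dY = -1.74/(2√Y) = -0.00573188 at this income.
η = (dQ/dY)·(Y/Q) = -0.00573188 × (23038/1015.898) = -0.130.

-0.130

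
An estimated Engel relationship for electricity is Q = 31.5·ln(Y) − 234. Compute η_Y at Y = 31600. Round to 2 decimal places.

At Y = 31600: Q = 92.369.
dQ/dY = 31.5/Y = 0.000996835 at this income.
η = (dQ/dY)·(Y/Q) = 0.000996835 × (31600/92.369) = 0.34.

0.34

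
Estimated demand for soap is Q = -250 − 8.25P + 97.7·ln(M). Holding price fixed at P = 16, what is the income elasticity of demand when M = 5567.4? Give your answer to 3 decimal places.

0.212

At P = 16, M = 5567.4: Q = 460.632.
Holding P constant, ∂Q/∂M = 97.7/M = 0.0175486.
η_M = (∂Q/∂M)·(M/Q) = 0.0175486 × (5567.4/460.632) = 0.212.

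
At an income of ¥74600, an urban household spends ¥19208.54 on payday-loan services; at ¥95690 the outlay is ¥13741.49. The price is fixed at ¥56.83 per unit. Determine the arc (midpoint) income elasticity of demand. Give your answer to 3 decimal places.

With a constant price, Q₁ = 19208.54/56.83 = 338.000 and Q₂ = 13741.49/56.83 = 241.800 (equivalently, work directly with expenditure since P cancels).
Midpoint %ΔQ = (13741.49 − 19208.54)/16475.02 = -0.33184; midpoint %ΔI = (95690 − 74600)/85145 = 0.24770.
η = -0.33184 / 0.24770 = -1.340.

-1.340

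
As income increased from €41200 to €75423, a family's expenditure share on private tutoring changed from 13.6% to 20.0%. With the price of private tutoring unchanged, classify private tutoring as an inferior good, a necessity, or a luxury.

luxury

The budget share rises as income rises, so η > 1.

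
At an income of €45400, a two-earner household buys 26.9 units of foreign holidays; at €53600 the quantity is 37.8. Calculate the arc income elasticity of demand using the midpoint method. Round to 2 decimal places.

ΔQ = 37.8 − 26.9 = 10.9; midpoint Q̄ = (26.9 + 37.8)/2 = 32.35.
ΔI = 53600 − 45400 = 8200; midpoint Ī = (45400 + 53600)/2 = 49500.
η = (ΔQ/Q̄) ÷ (ΔI/Ī) = (10.9/32.35) ÷ (8200/49500) = 2.03.

2.03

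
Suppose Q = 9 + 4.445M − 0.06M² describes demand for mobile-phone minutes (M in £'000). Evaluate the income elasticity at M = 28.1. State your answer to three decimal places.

At M = 28.1: Q = 86.5279.
dQ/dM = 4.445 − 0.12M = 1.07300.
η = (dQ/dM)·(M/Q) = 1.07300 × (28.1/86.5279) = 0.348.

0.348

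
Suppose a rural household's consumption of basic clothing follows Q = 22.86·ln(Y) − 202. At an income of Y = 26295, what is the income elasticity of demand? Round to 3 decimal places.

At Y = 26295: Q = 30.649.
dQ/dY = 22.86/Y = 0.000869367 at this income.
η = (dQ/dY)·(Y/Q) = 0.000869367 × (26295/30.649) = 0.746.

0.746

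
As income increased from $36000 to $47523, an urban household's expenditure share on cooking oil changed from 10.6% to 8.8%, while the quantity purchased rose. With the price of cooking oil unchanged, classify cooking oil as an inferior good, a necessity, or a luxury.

Quantity rises but the budget share falls as income rises, so 0 < η < 1.

necessity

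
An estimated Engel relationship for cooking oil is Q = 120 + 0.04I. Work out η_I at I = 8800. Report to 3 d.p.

0.746

At I = 8800: Q = 472.000.
dQ/dI = 0.04.
η = (dQ/dI)·(I/Q) = 0.04 × (8800/472.000) = 0.746.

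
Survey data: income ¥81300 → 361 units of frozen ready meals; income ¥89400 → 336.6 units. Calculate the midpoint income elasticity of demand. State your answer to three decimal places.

ΔQ = 336.6 − 361 = -24.4; midpoint Q̄ = (361 + 336.6)/2 = 348.8.
ΔI = 89400 − 81300 = 8100; midpoint Ī = (81300 + 89400)/2 = 85350.
η = (ΔQ/Q̄) ÷ (ΔI/Ī) = (-24.4/348.8) ÷ (8100/85350) = -0.737.

-0.737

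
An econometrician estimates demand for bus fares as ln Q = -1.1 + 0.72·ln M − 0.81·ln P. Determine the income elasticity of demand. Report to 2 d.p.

0.72

In a log-linear demand, the coefficient on ln M is the income elasticity.
So η = 0.72.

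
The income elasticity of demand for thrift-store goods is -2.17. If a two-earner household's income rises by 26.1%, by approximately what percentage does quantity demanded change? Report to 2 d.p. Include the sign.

%ΔQ ≈ η × %ΔI = -2.17 × 26.1% = -56.64%.

-56.64%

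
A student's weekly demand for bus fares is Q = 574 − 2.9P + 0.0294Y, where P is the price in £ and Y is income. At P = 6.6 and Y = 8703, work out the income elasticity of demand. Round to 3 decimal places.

At P = 6.6, Y = 8703: Q = 810.728.
Holding P constant, ∂Q/∂Y = 0.0294.
η_Y = (∂Q/∂Y)·(Y/Q) = 0.0294 × (8703/810.728) = 0.316.

0.316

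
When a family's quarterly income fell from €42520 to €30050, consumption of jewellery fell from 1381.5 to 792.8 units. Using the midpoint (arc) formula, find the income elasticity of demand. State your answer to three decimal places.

ΔQ = 792.8 − 1381.5 = -588.7; midpoint Q̄ = (1381.5 + 792.8)/2 = 1087.15.
ΔI = 30050 − 42520 = -12470; midpoint Ī = (42520 + 30050)/2 = 36285.
η = (ΔQ/Q̄) ÷ (ΔI/Ī) = (-588.7/1087.15) ÷ (-12470/36285) = 1.576.

1.576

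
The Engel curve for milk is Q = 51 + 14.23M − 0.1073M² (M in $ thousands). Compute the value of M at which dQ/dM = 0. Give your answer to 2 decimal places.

66.31

dQ/dM = 14.23 − 0.2146M.
The good is inferior where dQ/dM < 0. Setting dQ/dM = 0 gives M = 14.23 / 0.2146 = 66.31.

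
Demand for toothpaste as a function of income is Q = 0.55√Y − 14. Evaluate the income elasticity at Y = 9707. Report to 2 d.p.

0.67

At Y = 9707: Q = 40.188.
dQ/dY = 0.55/(2√Y) = 0.0027912 at this income.
η = (dQ/dY)·(Y/Q) = 0.0027912 × (9707/40.188) = 0.67.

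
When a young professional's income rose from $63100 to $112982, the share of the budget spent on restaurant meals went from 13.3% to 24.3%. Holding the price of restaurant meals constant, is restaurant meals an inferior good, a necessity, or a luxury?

The budget share rises as income rises, so η > 1.

luxury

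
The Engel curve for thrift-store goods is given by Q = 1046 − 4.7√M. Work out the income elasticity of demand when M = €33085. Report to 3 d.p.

At M = 33085: Q = 191.104.
dQ/dM = -4.7/(2√M) = -0.0129197 at this income.
η = (dQ/dM)·(M/Q) = -0.0129197 × (33085/191.104) = -2.237.

-2.237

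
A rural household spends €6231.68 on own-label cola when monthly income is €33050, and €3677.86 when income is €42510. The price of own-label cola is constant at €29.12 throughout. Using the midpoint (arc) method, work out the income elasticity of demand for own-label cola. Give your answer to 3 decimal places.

-2.058

With a constant price, Q₁ = 6231.68/29.12 = 214.000 and Q₂ = 3677.86/29.12 = 126.300 (equivalently, work directly with expenditure since P cancels).
Midpoint %ΔQ = (3677.86 − 6231.68)/4954.77 = -0.51543; midpoint %ΔI = (42510 − 33050)/37780 = 0.25040.
η = -0.51543 / 0.25040 = -2.058.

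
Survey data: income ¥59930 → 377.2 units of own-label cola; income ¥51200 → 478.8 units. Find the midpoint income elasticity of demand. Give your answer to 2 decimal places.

ΔQ = 478.8 − 377.2 = 101.6; midpoint Q̄ = (377.2 + 478.8)/2 = 428.
ΔI = 51200 − 59930 = -8730; midpoint Ī = (59930 + 51200)/2 = 55565.
η = (ΔQ/Q̄) ÷ (ΔI/Ī) = (101.6/428) ÷ (-8730/55565) = -1.51.

-1.51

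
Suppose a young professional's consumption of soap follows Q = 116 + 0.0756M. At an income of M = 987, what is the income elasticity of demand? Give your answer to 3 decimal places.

0.391

At M = 987: Q = 190.617.
dQ/dM = 0.0756.
η = (dQ/dM)·(M/Q) = 0.0756 × (987/190.617) = 0.391.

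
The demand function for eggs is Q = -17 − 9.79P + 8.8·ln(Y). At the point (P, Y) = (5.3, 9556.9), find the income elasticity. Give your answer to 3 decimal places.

0.748

At P = 5.3, Y = 9556.9: Q = 11.765.
Holding P constant, ∂Q/∂Y = 8.8/Y = 0.000920801.
η_Y = (∂Q/∂Y)·(Y/Q) = 0.000920801 × (9556.9/11.765) = 0.748.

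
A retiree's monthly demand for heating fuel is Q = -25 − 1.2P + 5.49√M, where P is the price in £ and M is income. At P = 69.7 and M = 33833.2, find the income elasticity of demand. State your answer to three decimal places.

At P = 69.7, M = 33833.2: Q = 901.180.
Holding P constant, ∂Q/∂M = 5.49/(2√M) = 0.0149235.
η_M = (∂Q/∂M)·(M/Q) = 0.0149235 × (33833.2/901.180) = 0.560.

0.560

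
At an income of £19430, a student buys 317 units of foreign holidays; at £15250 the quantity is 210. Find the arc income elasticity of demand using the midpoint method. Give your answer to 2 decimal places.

1.68

ΔQ = 210 − 317 = -107; midpoint Q̄ = (317 + 210)/2 = 263.5.
ΔI = 15250 − 19430 = -4180; midpoint Ī = (19430 + 15250)/2 = 17340.
η = (ΔQ/Q̄) ÷ (ΔI/Ī) = (-107/263.5) ÷ (-4180/17340) = 1.68.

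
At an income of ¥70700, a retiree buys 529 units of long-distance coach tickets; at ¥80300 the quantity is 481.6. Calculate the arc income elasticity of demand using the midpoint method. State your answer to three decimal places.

ΔQ = 481.6 − 529 = -47.4; midpoint Q̄ = (529 + 481.6)/2 = 505.3.
ΔI = 80300 − 70700 = 9600; midpoint Ī = (70700 + 80300)/2 = 75500.
η = (ΔQ/Q̄) ÷ (ΔI/Ī) = (-47.4/505.3) ÷ (9600/75500) = -0.738.

-0.738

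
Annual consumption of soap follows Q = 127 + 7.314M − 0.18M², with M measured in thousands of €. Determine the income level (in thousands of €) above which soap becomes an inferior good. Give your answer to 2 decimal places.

20.32

dQ/dM = 7.314 − 0.36M.
The good is inferior where dQ/dM < 0. Setting dQ/dM = 0 gives M = 7.314 / 0.36 = 20.32.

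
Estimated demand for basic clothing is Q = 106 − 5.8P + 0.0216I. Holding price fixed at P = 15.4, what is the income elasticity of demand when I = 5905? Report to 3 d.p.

At P = 15.4, I = 5905: Q = 144.228.
Holding P constant, ∂Q/∂I = 0.0216.
η_I = (∂Q/∂I)·(I/Q) = 0.0216 × (5905/144.228) = 0.884.

0.884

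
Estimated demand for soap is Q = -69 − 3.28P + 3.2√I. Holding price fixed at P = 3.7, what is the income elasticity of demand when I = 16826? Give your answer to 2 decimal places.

0.62

At P = 3.7, I = 16826: Q = 333.952.
Holding P constant, ∂Q/∂I = 3.2/(2√I) = 0.0123347.
η_I = (∂Q/∂I)·(I/Q) = 0.0123347 × (16826/333.952) = 0.62.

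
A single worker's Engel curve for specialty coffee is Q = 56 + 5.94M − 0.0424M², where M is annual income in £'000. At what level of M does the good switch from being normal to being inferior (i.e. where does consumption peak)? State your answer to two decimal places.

dQ/dM = 5.94 − 0.0848M.
The good is inferior where dQ/dM < 0. Setting dQ/dM = 0 gives M = 5.94 / 0.0848 = 70.05.

70.05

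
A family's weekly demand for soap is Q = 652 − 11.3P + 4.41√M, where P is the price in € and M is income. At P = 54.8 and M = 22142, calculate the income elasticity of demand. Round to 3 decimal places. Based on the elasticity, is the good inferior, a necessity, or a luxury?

0.476 (necessity)

At P = 54.8, M = 22142: Q = 688.976.
Holding P constant, ∂Q/∂M = 4.41/(2√M) = 0.0148184.
η_M = (∂Q/∂M)·(M/Q) = 0.0148184 × (22142/688.976) = 0.476.
Since 0 < η < 1, this is a necessity.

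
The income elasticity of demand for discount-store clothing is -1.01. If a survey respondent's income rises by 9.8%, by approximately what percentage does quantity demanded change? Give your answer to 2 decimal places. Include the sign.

-9.90%

%ΔQ ≈ η × %ΔI = -1.01 × 9.8% = -9.90%.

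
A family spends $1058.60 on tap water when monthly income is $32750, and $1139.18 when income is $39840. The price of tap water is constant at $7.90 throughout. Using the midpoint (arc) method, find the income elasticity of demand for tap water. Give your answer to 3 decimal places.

With a constant price, Q₁ = 1058.60/7.90 = 134.000 and Q₂ = 1139.18/7.90 = 144.200 (equivalently, work directly with expenditure since P cancels).
Midpoint %ΔQ = (1139.18 − 1058.60)/1098.89 = 0.07333; midpoint %ΔI = (39840 − 32750)/36295 = 0.19534.
η = 0.07333 / 0.19534 = 0.375.

0.375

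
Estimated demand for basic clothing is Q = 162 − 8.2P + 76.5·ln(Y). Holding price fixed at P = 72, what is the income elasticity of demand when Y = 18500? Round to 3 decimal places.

0.237

At P = 72, Y = 18500: Q = 323.253.
Holding P constant, ∂Q/∂Y = 76.5/Y = 0.00413514.
η_Y = (∂Q/∂Y)·(Y/Q) = 0.00413514 × (18500/323.253) = 0.237.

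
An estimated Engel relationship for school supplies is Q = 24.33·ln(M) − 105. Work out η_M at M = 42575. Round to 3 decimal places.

At M = 42575: Q = 154.334.
dQ/dM = 24.33/M = 0.000571462 at this income.
η = (dQ/dM)·(M/Q) = 0.000571462 × (42575/154.334) = 0.158.

0.158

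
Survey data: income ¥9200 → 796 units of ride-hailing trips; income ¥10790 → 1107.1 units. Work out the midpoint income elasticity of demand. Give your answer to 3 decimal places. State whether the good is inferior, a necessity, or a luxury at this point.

2.055 (luxury)

ΔQ = 1107.1 − 796 = 311.1; midpoint Q̄ = (796 + 1107.1)/2 = 951.55.
ΔI = 10790 − 9200 = 1590; midpoint Ī = (9200 + 10790)/2 = 9995.
η = (ΔQ/Q̄) ÷ (ΔI/Ī) = (311.1/951.55) ÷ (1590/9995) = 2.055.
η > 1 ⇒ luxury.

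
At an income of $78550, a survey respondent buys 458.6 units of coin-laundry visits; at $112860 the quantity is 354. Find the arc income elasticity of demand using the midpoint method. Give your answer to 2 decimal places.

ΔQ = 354 − 458.6 = -104.6; midpoint Q̄ = (458.6 + 354)/2 = 406.3.
ΔI = 112860 − 78550 = 34310; midpoint Ī = (78550 + 112860)/2 = 95705.
η = (ΔQ/Q̄) ÷ (ΔI/Ī) = (-104.6/406.3) ÷ (34310/95705) = -0.72.

-0.72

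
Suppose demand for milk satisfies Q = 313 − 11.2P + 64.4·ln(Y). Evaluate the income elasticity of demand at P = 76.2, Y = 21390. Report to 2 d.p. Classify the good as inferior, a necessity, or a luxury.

0.63 (necessity)

At P = 76.2, Y = 21390: Q = 101.672.
Holding P constant, ∂Q/∂Y = 64.4/Y = 0.00301075.
η_Y = (∂Q/∂Y)·(Y/Q) = 0.00301075 × (21390/101.672) = 0.63.
Since 0 < η < 1, this is a necessity.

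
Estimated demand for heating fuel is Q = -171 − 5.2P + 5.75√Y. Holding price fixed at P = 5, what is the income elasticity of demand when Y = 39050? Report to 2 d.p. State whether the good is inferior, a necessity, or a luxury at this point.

0.60 (necessity)

At P = 5, Y = 39050: Q = 939.262.
Holding P constant, ∂Q/∂Y = 5.75/(2√Y) = 0.0145488.
η_Y = (∂Q/∂Y)·(Y/Q) = 0.0145488 × (39050/939.262) = 0.60.
Since 0 < η < 1, this is a necessity.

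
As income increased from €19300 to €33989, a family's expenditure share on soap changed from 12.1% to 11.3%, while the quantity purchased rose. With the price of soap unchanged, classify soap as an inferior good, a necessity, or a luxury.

necessity

Quantity rises but the budget share falls as income rises, so 0 < η < 1.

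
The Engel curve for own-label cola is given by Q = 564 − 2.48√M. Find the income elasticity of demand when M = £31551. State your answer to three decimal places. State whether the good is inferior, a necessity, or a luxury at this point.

-1.784 (inferior good)

At M = 31551: Q = 123.487.
dQ/dM = -2.48/(2√M) = -0.00698096 at this income.
η = (dQ/dM)·(M/Q) = -0.00698096 × (31551/123.487) = -1.784.
Since η < 0, the good is an inferior good.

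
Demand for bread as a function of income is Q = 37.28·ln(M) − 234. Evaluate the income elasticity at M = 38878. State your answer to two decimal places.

0.23

At M = 38878: Q = 159.982.
dQ/dM = 37.28/M = 0.000958897 at this income.
η = (dQ/dM)·(M/Q) = 0.000958897 × (38878/159.982) = 0.23.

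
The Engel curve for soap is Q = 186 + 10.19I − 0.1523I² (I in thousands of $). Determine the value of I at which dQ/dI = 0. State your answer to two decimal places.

dQ/dI = 10.19 − 0.3046I.
The good is inferior where dQ/dI < 0. Setting dQ/dI = 0 gives I = 10.19 / 0.3046 = 33.45.

33.45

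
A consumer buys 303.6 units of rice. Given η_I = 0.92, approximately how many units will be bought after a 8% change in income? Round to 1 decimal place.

325.9

%ΔQ ≈ η × %ΔI = 0.92 × 8% = 7.36%.
New Q ≈ 303.6 × (1 + 0.0736) = 325.9.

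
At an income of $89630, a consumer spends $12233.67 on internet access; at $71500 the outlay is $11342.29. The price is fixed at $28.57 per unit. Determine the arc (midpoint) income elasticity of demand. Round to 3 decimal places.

With a constant price, Q₁ = 12233.67/28.57 = 428.200 and Q₂ = 11342.29/28.57 = 397.000 (equivalently, work directly with expenditure since P cancels).
Midpoint %ΔQ = (11342.29 − 12233.67)/11787.98 = -0.07562; midpoint %ΔI = (71500 − 89630)/80565 = -0.22504.
η = -0.07562 / -0.22504 = 0.336.

0.336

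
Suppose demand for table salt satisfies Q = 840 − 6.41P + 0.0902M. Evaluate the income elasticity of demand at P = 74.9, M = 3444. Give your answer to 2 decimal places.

0.46

At P = 74.9, M = 3444: Q = 670.540.
Holding P constant, ∂Q/∂M = 0.0902.
η_M = (∂Q/∂M)·(M/Q) = 0.0902 × (3444/670.540) = 0.46.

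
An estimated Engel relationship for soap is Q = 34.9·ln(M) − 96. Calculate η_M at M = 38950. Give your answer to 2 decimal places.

0.13

At M = 38950: Q = 272.894.
dQ/dM = 34.9/M = 0.000896021 at this income.
η = (dQ/dM)·(M/Q) = 0.000896021 × (38950/272.894) = 0.13.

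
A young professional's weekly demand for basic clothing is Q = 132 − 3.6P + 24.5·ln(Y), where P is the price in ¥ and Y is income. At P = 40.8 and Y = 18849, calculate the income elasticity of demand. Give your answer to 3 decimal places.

0.108

At P = 40.8, Y = 18849: Q = 226.303.
Holding P constant, ∂Q/∂Y = 24.5/Y = 0.0012998.
η_Y = (∂Q/∂Y)·(Y/Q) = 0.0012998 × (18849/226.303) = 0.108.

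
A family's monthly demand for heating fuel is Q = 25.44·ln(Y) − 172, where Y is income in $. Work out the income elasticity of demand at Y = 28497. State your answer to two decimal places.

At Y = 28497: Q = 88.952.
dQ/dY = 25.44/Y = 0.000892726 at this income.
η = (dQ/dY)·(Y/Q) = 0.000892726 × (28497/88.952) = 0.29.

0.29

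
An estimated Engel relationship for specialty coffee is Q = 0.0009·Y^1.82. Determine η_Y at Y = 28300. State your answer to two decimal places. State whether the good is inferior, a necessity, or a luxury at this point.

For Q = A·Y^β the income elasticity is constant and equal to β.
Here β = 1.82, so η = 1.82.
Since η > 1, the good is a luxury.

1.82 (luxury)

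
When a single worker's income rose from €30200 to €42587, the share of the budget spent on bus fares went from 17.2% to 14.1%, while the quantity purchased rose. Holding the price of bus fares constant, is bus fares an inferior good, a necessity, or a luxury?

necessity

Quantity rises but the budget share falls as income rises, so 0 < η < 1.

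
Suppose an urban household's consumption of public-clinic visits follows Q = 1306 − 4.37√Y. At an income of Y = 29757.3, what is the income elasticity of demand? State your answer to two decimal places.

At Y = 29757.3: Q = 552.162.
dQ/dY = -4.37/(2√Y) = -0.0126664 at this income.
η = (dQ/dY)·(Y/Q) = -0.0126664 × (29757.3/552.162) = -0.68.

-0.68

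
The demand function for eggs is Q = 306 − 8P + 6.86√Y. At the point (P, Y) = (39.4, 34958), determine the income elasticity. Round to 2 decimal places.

At P = 39.4, Y = 34958: Q = 1273.418.
Holding P constant, ∂Q/∂Y = 6.86/(2√Y) = 0.0183451.
η_Y = (∂Q/∂Y)·(Y/Q) = 0.0183451 × (34958/1273.418) = 0.50.

0.50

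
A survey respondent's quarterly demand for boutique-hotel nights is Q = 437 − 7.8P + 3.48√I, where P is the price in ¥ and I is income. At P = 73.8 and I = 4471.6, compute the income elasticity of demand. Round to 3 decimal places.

1.237

At P = 73.8, I = 4471.6: Q = 94.068.
Holding P constant, ∂Q/∂I = 3.48/(2√I) = 0.0260206.
η_I = (∂Q/∂I)·(I/Q) = 0.0260206 × (4471.6/94.068) = 1.237.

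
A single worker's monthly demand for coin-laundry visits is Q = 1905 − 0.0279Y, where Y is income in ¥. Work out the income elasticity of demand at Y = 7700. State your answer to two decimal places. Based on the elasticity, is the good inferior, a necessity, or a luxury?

At Y = 7700: Q = 1690.170.
dQ/dY = −0.0279.
η = (dQ/dY)·(Y/Q) = -0.0279 × (7700/1690.170) = -0.13.
Since η < 0, the good is an inferior good.

-0.13 (inferior good)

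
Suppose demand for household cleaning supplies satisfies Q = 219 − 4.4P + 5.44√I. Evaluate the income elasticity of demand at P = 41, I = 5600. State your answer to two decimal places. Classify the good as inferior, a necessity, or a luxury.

At P = 41, I = 5600: Q = 445.692.
Holding P constant, ∂Q/∂I = 5.44/(2√I) = 0.0363475.
η_I = (∂Q/∂I)·(I/Q) = 0.0363475 × (5600/445.692) = 0.46.
Since 0 < η < 1, this is a necessity.

0.46 (necessity)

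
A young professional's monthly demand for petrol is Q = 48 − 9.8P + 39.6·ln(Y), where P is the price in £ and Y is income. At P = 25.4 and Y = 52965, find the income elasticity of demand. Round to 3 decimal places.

At P = 25.4, Y = 52965: Q = 229.825.
Holding P constant, ∂Q/∂Y = 39.6/Y = 0.000747664.
η_Y = (∂Q/∂Y)·(Y/Q) = 0.000747664 × (52965/229.825) = 0.172.

0.172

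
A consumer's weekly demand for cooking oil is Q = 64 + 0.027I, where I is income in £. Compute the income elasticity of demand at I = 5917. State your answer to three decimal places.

0.714

At I = 5917: Q = 223.759.
dQ/dI = 0.027.
η = (dQ/dI)·(I/Q) = 0.027 × (5917/223.759) = 0.714.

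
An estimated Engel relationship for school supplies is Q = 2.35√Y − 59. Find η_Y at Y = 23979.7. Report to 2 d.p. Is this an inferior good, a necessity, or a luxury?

0.60 (necessity)

At Y = 23979.7: Q = 304.906.
dQ/dY = 2.35/(2√Y) = 0.0075878 at this income.
η = (dQ/dY)·(Y/Q) = 0.0075878 × (23979.7/304.906) = 0.60.
Since 0 < η < 1, the good is a necessity.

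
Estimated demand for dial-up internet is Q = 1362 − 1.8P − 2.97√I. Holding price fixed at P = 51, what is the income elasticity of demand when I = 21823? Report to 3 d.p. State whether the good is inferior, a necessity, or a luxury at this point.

-0.264 (inferior good)

At P = 51, I = 21823: Q = 831.453.
Holding P constant, ∂Q/∂I = -2.97/(2√I) = -0.0100524.
η_I = (∂Q/∂I)·(I/Q) = -0.0100524 × (21823/831.453) = -0.264.
Since η < 0, this is an inferior good.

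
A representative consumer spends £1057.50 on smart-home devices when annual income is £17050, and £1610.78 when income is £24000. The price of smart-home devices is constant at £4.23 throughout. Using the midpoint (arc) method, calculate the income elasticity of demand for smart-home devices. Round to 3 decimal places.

With a constant price, Q₁ = 1057.50/4.23 = 250.000 and Q₂ = 1610.78/4.23 = 380.799 (equivalently, work directly with expenditure since P cancels).
Midpoint %ΔQ = (1610.78 − 1057.50)/1334.14 = 0.41471; midpoint %ΔI = (24000 − 17050)/20525 = 0.33861.
η = 0.41471 / 0.33861 = 1.225.

1.225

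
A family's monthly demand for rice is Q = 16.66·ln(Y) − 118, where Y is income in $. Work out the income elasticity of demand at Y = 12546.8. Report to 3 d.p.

0.425

At Y = 12546.8: Q = 39.224.
dQ/dY = 16.66/Y = 0.00132783 at this income.
η = (dQ/dY)·(Y/Q) = 0.00132783 × (12546.8/39.224) = 0.425.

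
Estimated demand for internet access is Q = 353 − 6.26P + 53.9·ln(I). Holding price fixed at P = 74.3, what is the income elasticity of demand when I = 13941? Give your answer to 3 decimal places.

At P = 74.3, I = 13941: Q = 402.228.
Holding P constant, ∂Q/∂I = 53.9/I = 0.00386629.
η_I = (∂Q/∂I)·(I/Q) = 0.00386629 × (13941/402.228) = 0.134.

0.134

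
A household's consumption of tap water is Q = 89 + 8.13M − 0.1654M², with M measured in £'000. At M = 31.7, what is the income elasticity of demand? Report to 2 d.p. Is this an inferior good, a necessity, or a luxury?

-0.41 (inferior good)

At M = 31.7: Q = 180.5122.
dQ/dM = 8.13 − 0.3308M = -2.35636.
η = (dQ/dM)·(M/Q) = -2.35636 × (31.7/180.5122) = -0.41.
η < 0 ⇒ inferior good.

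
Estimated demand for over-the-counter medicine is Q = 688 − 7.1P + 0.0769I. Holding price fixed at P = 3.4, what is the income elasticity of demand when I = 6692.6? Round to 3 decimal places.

0.437

At P = 3.4, I = 6692.6: Q = 1178.521.
Holding P constant, ∂Q/∂I = 0.0769.
η_I = (∂Q/∂I)·(I/Q) = 0.0769 × (6692.6/1178.521) = 0.437.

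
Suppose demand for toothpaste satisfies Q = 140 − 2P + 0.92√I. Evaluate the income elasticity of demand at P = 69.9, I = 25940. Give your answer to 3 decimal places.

0.499

At P = 69.9, I = 25940: Q = 148.374.
Holding P constant, ∂Q/∂I = 0.92/(2√I) = 0.0028561.
η_I = (∂Q/∂I)·(I/Q) = 0.0028561 × (25940/148.374) = 0.499.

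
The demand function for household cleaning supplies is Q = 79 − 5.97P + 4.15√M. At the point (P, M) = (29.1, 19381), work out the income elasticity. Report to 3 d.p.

0.598

At P = 29.1, M = 19381: Q = 483.018.
Holding P constant, ∂Q/∂M = 4.15/(2√M) = 0.0149049.
η_M = (∂Q/∂M)·(M/Q) = 0.0149049 × (19381/483.018) = 0.598.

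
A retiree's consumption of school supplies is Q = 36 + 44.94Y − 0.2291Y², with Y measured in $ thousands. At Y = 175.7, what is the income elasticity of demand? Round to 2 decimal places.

At Y = 175.7: Q = 859.5287.
dQ/dY = 44.94 − 0.4582Y = -35.56574.
η = (dQ/dY)·(Y/Q) = -35.56574 × (175.7/859.5287) = -7.27.

-7.27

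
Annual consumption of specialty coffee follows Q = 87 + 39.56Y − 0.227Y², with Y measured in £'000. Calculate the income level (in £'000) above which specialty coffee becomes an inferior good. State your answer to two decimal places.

dQ/dY = 39.56 − 0.454Y.
The good is inferior where dQ/dY < 0. Setting dQ/dY = 0 gives Y = 39.56 / 0.454 = 87.14.

87.14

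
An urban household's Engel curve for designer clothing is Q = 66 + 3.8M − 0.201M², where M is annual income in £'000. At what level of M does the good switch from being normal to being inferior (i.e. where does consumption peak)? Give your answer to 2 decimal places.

dQ/dM = 3.8 − 0.402M.
The good is inferior where dQ/dM < 0. Setting dQ/dM = 0 gives M = 3.8 / 0.402 = 9.45.

9.45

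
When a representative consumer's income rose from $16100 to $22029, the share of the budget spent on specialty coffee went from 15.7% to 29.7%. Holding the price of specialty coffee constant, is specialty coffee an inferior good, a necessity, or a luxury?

The budget share rises as income rises, so η > 1.

luxury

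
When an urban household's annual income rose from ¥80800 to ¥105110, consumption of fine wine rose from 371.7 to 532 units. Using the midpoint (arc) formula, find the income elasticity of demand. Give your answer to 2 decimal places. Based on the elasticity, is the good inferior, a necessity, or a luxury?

1.36 (luxury)

ΔQ = 532 − 371.7 = 160.3; midpoint Q̄ = (371.7 + 532)/2 = 451.85.
ΔI = 105110 − 80800 = 24310; midpoint Ī = (80800 + 105110)/2 = 92955.
η = (ΔQ/Q̄) ÷ (ΔI/Ī) = (160.3/451.85) ÷ (24310/92955) = 1.36.
η > 1 ⇒ luxury.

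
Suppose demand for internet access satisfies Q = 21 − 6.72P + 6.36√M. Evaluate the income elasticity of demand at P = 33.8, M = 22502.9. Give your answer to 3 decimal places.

0.638

At P = 33.8, M = 22502.9: Q = 747.925.
Holding P constant, ∂Q/∂M = 6.36/(2√M) = 0.0211986.
η_M = (∂Q/∂M)·(M/Q) = 0.0211986 × (22502.9/747.925) = 0.638.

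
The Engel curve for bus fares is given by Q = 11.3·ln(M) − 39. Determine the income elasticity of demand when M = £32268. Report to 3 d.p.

0.144

At M = 32268: Q = 78.315.
dQ/dM = 11.3/M = 0.000350192 at this income.
η = (dQ/dM)·(M/Q) = 0.000350192 × (32268/78.315) = 0.144.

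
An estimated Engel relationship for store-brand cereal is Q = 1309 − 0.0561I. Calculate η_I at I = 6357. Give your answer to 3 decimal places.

-0.374

At I = 6357: Q = 952.372.
dQ/dI = −0.0561.
η = (dQ/dI)·(I/Q) = -0.0561 × (6357/952.372) = -0.374.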